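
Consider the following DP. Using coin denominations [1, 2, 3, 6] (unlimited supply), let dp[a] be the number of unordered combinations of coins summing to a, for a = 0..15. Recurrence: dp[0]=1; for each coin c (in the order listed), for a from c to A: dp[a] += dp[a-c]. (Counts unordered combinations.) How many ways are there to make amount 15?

after  coin     0     1     2     3     4     5     6     7     8     9    10    11    12    13    14    15
          1     1     1     1     1     1     1     1     1     1     1     1     1     1     1     1     1
          2     1     1     2     2     3     3     4     4     5     5     6     6     7     7     8     8
          3     1     1     2     3     4     5     7     8    10    12    14    16    19    21    24    27
          6     1     1     2     3     4     5     8     9    12    15    18    21    27    30    36    42

42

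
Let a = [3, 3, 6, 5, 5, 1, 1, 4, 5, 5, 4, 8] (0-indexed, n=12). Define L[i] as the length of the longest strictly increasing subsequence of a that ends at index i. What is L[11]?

   i    0    1    2    3    4    5    6    7    8    9   10   11
a[i]    3    3    6    5    5    1    1    4    5    5    4    8
L[i]    1    1    2    2    2    1    1    2    3    3    2    4

4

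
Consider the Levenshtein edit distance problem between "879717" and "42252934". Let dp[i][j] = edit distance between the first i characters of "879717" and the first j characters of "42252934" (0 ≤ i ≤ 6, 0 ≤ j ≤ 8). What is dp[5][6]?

   ''  4  2  2  5  2  9  3  4
''  0  1  2  3  4  5  6  7  8
 8  1  1  2  3  4  5  6  7  8
 7  2  2  2  3  4  5  6  7  8
 9  3  3  3  3  4  5  5  6  7
 7  4  4  4  4  4  5  6  6  7
 1  5  5  5  5  5  5  6  7  7
 7  6  6  6  6  6  6  6  7  8

6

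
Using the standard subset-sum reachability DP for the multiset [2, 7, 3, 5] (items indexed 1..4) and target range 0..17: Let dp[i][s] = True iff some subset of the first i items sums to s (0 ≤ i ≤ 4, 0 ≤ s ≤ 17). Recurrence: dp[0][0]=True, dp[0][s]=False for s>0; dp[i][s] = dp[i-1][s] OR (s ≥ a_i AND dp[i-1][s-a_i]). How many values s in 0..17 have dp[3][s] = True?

i\s   0   1   2   3   4   5   6   7   8   9  10  11  12  13  14  15  16  17
  0   T   F   F   F   F   F   F   F   F   F   F   F   F   F   F   F   F   F
  1   T   F   T   F   F   F   F   F   F   F   F   F   F   F   F   F   F   F
  2   T   F   T   F   F   F   F   T   F   T   F   F   F   F   F   F   F   F
  3   T   F   T   T   F   T   F   T   F   T   T   F   T   F   F   F   F   F
  4   T   F   T   T   F   T   F   T   T   T   T   F   T   F   T   T   F   T

8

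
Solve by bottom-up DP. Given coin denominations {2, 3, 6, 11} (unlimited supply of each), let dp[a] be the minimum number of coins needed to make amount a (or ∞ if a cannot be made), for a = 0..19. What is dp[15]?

 a  0  1  2  3  4  5  6  7  8  9 10 11 12 13 14 15 16 17 18 19
dp  0  -  1  1  2  2  1  3  2  2  3  1  2  2  2  3  3  2  3  3
(- denotes ∞ / unreachable)

3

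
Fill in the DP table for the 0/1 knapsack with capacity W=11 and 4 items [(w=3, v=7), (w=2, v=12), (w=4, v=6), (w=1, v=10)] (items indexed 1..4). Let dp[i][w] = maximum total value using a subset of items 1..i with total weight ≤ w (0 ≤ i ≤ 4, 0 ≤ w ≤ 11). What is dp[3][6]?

i\w   0   1   2   3   4   5   6   7   8   9  10  11
  0   0   0   0   0   0   0   0   0   0   0   0   0
  1   0   0   0   7   7   7   7   7   7   7   7   7
  2   0   0  12  12  12  19  19  19  19  19  19  19
  3   0   0  12  12  12  19  19  19  19  25  25  25
  4   0  10  12  22  22  22  29  29  29  29  35  35

19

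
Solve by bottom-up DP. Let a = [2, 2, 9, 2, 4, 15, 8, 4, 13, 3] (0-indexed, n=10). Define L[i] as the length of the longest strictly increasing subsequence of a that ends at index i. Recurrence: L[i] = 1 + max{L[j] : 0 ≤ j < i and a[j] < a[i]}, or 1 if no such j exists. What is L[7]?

   i    0    1    2    3    4    5    6    7    8    9
a[i]    2    2    9    2    4   15    8    4   13    3
L[i]    1    1    2    1    2    3    3    2    4    2

2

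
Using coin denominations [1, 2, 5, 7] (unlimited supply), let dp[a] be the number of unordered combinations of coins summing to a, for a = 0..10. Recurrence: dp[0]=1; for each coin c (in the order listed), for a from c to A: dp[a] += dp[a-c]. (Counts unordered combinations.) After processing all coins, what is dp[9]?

after  coin     0     1     2     3     4     5     6     7     8     9    10
          1     1     1     1     1     1     1     1     1     1     1     1
          2     1     1     2     2     3     3     4     4     5     5     6
          5     1     1     2     2     3     4     5     6     7     8    10
          7     1     1     2     2     3     4     5     7     8    10    12

10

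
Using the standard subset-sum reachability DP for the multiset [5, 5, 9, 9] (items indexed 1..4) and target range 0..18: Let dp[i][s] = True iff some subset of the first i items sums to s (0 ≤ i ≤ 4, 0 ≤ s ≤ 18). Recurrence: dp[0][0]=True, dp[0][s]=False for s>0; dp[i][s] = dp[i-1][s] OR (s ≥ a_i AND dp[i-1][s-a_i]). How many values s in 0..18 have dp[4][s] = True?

6

i\s   0   1   2   3   4   5   6   7   8   9  10  11  12  13  14  15  16  17  18
  0   T   F   F   F   F   F   F   F   F   F   F   F   F   F   F   F   F   F   F
  1   T   F   F   F   F   T   F   F   F   F   F   F   F   F   F   F   F   F   F
  2   T   F   F   F   F   T   F   F   F   F   T   F   F   F   F   F   F   F   F
  3   T   F   F   F   F   T   F   F   F   T   T   F   F   F   T   F   F   F   F
  4   T   F   F   F   F   T   F   F   F   T   T   F   F   F   T   F   F   F   T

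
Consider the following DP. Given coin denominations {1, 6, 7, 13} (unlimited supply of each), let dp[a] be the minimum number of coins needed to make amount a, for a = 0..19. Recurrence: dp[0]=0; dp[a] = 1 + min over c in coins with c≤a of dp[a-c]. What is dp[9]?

 a  0  1  2  3  4  5  6  7  8  9 10 11 12 13 14 15 16 17 18 19
dp  0  1  2  3  4  5  1  1  2  3  4  5  2  1  2  3  4  5  3  2

3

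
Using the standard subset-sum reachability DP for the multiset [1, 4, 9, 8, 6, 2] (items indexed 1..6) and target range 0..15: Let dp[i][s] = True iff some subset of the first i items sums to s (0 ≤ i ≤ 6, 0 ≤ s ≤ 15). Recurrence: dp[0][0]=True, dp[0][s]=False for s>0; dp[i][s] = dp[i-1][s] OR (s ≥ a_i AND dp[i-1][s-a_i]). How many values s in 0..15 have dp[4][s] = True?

i\s   0   1   2   3   4   5   6   7   8   9  10  11  12  13  14  15
  0   T   F   F   F   F   F   F   F   F   F   F   F   F   F   F   F
  1   T   T   F   F   F   F   F   F   F   F   F   F   F   F   F   F
  2   T   T   F   F   T   T   F   F   F   F   F   F   F   F   F   F
  3   T   T   F   F   T   T   F   F   F   T   T   F   F   T   T   F
  4   T   T   F   F   T   T   F   F   T   T   T   F   T   T   T   F
  5   T   T   F   F   T   T   T   T   T   T   T   T   T   T   T   T
  6   T   T   T   T   T   T   T   T   T   T   T   T   T   T   T   T

10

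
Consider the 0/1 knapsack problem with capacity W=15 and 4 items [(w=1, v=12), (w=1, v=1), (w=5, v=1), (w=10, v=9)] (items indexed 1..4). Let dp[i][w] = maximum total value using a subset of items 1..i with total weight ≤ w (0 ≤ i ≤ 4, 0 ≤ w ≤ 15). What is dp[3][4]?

i\w   0   1   2   3   4   5   6   7   8   9  10  11  12  13  14  15
  0   0   0   0   0   0   0   0   0   0   0   0   0   0   0   0   0
  1   0  12  12  12  12  12  12  12  12  12  12  12  12  12  12  12
  2   0  12  13  13  13  13  13  13  13  13  13  13  13  13  13  13
  3   0  12  13  13  13  13  13  14  14  14  14  14  14  14  14  14
  4   0  12  13  13  13  13  13  14  14  14  14  21  22  22  22  22

13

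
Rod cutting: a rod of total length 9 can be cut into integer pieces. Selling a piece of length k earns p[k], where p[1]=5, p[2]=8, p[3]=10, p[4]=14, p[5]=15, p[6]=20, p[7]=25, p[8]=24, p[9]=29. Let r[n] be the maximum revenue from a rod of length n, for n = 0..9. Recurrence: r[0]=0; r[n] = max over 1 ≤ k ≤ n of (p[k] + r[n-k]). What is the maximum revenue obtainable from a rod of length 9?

45

   n    0    1    2    3    4    5    6    7    8    9
r[n]    0    5   10   15   20   25   30   35   40   45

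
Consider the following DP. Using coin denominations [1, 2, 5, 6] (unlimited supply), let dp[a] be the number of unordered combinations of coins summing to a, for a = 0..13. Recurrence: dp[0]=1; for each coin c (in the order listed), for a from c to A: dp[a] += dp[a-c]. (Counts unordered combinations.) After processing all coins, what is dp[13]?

21

after  coin     0     1     2     3     4     5     6     7     8     9    10    11    12    13
          1     1     1     1     1     1     1     1     1     1     1     1     1     1     1
          2     1     1     2     2     3     3     4     4     5     5     6     6     7     7
          5     1     1     2     2     3     4     5     6     7     8    10    11    13    14
          6     1     1     2     2     3     4     6     7     9    10    13    15    19    21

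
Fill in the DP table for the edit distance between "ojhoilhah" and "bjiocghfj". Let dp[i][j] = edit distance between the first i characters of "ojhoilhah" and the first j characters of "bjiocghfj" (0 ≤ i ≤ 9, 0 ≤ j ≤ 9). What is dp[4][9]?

   ''  b  j  i  o  c  g  h  f  j
''  0  1  2  3  4  5  6  7  8  9
 o  1  1  2  3  3  4  5  6  7  8
 j  2  2  1  2  3  4  5  6  7  7
 h  3  3  2  2  3  4  5  5  6  7
 o  4  4  3  3  2  3  4  5  6  7
 i  5  5  4  3  3  3  4  5  6  7
 l  6  6  5  4  4  4  4  5  6  7
 h  7  7  6  5  5  5  5  4  5  6
 a  8  8  7  6  6  6  6  5  5  6
 h  9  9  8  7  7  7  7  6  6  6

7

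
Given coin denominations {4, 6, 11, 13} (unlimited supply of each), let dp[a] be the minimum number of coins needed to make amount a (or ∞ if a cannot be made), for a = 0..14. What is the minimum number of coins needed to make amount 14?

 a  0  1  2  3  4  5  6  7  8  9 10 11 12 13 14
dp  0  -  -  -  1  -  1  -  2  -  2  1  2  1  3
(- denotes ∞ / unreachable)

3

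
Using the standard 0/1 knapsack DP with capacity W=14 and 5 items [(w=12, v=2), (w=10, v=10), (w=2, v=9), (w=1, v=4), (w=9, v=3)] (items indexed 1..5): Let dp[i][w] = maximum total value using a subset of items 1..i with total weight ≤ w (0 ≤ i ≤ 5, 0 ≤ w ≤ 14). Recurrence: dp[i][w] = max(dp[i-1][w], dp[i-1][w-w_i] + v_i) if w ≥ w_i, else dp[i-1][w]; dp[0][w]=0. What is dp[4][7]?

13

i\w   0   1   2   3   4   5   6   7   8   9  10  11  12  13  14
  0   0   0   0   0   0   0   0   0   0   0   0   0   0   0   0
  1   0   0   0   0   0   0   0   0   0   0   0   0   2   2   2
  2   0   0   0   0   0   0   0   0   0   0  10  10  10  10  10
  3   0   0   9   9   9   9   9   9   9   9  10  10  19  19  19
  4   0   4   9  13  13  13  13  13  13  13  13  14  19  23  23
  5   0   4   9  13  13  13  13  13  13  13  13  14  19  23  23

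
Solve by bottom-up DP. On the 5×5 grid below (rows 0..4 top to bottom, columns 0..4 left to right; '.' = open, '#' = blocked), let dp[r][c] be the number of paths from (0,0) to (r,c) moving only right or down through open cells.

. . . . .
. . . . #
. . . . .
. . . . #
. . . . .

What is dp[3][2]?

r\c   0   1   2   3   4
  0   1   1   1   1   1
  1   1   2   3   4   0
  2   1   3   6  10  10
  3   1   4  10  20   0
  4   1   5  15  35  35

10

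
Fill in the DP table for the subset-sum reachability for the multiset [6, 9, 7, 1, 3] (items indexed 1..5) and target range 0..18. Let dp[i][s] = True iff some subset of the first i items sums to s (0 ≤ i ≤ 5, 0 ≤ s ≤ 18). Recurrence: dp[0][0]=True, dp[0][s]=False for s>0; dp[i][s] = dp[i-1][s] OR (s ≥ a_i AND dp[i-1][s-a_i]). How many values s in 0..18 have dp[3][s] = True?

7

i\s   0   1   2   3   4   5   6   7   8   9  10  11  12  13  14  15  16  17  18
  0   T   F   F   F   F   F   F   F   F   F   F   F   F   F   F   F   F   F   F
  1   T   F   F   F   F   F   T   F   F   F   F   F   F   F   F   F   F   F   F
  2   T   F   F   F   F   F   T   F   F   T   F   F   F   F   F   T   F   F   F
  3   T   F   F   F   F   F   T   T   F   T   F   F   F   T   F   T   T   F   F
  4   T   T   F   F   F   F   T   T   T   T   T   F   F   T   T   T   T   T   F
  5   T   T   F   T   T   F   T   T   T   T   T   T   T   T   T   T   T   T   T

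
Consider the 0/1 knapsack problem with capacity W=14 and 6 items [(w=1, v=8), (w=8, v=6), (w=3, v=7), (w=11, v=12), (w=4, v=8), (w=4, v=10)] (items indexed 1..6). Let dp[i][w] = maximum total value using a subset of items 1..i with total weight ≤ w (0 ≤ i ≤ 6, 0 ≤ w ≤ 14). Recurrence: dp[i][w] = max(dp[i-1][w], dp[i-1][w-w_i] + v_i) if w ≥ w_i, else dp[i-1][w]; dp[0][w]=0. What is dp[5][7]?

16

i\w   0   1   2   3   4   5   6   7   8   9  10  11  12  13  14
  0   0   0   0   0   0   0   0   0   0   0   0   0   0   0   0
  1   0   8   8   8   8   8   8   8   8   8   8   8   8   8   8
  2   0   8   8   8   8   8   8   8   8  14  14  14  14  14  14
  3   0   8   8   8  15  15  15  15  15  15  15  15  21  21  21
  4   0   8   8   8  15  15  15  15  15  15  15  15  21  21  21
  5   0   8   8   8  15  16  16  16  23  23  23  23  23  23  23
  6   0   8   8   8  15  18  18  18  25  26  26  26  33  33  33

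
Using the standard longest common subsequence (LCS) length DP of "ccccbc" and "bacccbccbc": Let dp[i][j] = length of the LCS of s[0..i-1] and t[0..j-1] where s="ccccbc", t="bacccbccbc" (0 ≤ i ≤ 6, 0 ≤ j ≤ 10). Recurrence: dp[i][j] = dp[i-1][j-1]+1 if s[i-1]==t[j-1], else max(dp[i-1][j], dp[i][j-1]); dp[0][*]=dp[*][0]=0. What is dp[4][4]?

   ''  b  a  c  c  c  b  c  c  b  c
''  0  0  0  0  0  0  0  0  0  0  0
 c  0  0  0  1  1  1  1  1  1  1  1
 c  0  0  0  1  2  2  2  2  2  2  2
 c  0  0  0  1  2  3  3  3  3  3  3
 c  0  0  0  1  2  3  3  4  4  4  4
 b  0  1  1  1  2  3  4  4  4  5  5
 c  0  1  1  2  2  3  4  5  5  5  6

2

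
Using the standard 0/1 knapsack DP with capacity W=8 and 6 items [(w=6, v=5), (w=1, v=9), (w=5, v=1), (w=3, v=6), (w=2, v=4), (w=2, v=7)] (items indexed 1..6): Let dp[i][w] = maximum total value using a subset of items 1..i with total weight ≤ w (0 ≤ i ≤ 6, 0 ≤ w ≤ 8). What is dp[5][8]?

i\w   0   1   2   3   4   5   6   7   8
  0   0   0   0   0   0   0   0   0   0
  1   0   0   0   0   0   0   5   5   5
  2   0   9   9   9   9   9   9  14  14
  3   0   9   9   9   9   9  10  14  14
  4   0   9   9   9  15  15  15  15  15
  5   0   9   9  13  15  15  19  19  19
  6   0   9   9  16  16  20  22  22  26

19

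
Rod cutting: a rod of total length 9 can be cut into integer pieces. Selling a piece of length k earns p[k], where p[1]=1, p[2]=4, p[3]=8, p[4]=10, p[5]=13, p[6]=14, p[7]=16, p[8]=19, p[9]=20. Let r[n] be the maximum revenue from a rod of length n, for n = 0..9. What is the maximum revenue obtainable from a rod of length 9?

24

   n    0    1    2    3    4    5    6    7    8    9
r[n]    0    1    4    8   10   13   16   18   21   24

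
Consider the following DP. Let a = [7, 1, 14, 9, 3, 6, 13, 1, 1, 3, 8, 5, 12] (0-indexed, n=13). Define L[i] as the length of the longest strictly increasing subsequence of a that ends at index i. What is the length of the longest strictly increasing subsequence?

   i    0    1    2    3    4    5    6    7    8    9   10   11   12
a[i]    7    1   14    9    3    6   13    1    1    3    8    5   12
L[i]    1    1    2    2    2    3    4    1    1    2    4    3    5

5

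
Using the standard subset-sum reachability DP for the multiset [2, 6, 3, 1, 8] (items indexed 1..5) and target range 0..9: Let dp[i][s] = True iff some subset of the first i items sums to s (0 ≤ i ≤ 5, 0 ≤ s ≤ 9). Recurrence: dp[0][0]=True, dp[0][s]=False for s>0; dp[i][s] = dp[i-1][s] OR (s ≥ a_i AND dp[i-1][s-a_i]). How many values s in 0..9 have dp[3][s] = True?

i\s   0   1   2   3   4   5   6   7   8   9
  0   T   F   F   F   F   F   F   F   F   F
  1   T   F   T   F   F   F   F   F   F   F
  2   T   F   T   F   F   F   T   F   T   F
  3   T   F   T   T   F   T   T   F   T   T
  4   T   T   T   T   T   T   T   T   T   T
  5   T   T   T   T   T   T   T   T   T   T

7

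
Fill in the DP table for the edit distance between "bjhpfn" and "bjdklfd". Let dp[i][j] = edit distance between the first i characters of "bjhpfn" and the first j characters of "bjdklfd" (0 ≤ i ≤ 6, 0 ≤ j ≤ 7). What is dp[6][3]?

4

   ''  b  j  d  k  l  f  d
''  0  1  2  3  4  5  6  7
 b  1  0  1  2  3  4  5  6
 j  2  1  0  1  2  3  4  5
 h  3  2  1  1  2  3  4  5
 p  4  3  2  2  2  3  4  5
 f  5  4  3  3  3  3  3  4
 n  6  5  4  4  4  4  4  4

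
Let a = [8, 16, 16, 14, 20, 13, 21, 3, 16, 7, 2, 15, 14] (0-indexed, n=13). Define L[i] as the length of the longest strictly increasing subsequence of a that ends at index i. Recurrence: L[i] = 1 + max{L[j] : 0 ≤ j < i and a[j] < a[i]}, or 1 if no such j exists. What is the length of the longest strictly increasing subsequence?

4

   i    0    1    2    3    4    5    6    7    8    9   10   11   12
a[i]    8   16   16   14   20   13   21    3   16    7    2   15   14
L[i]    1    2    2    2    3    2    4    1    3    2    1    3    3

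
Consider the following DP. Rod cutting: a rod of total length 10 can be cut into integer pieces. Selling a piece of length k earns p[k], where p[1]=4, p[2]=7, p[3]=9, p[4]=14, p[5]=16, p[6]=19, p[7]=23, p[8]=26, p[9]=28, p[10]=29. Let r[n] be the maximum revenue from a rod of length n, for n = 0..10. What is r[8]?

32

   n    0    1    2    3    4    5    6    7    8    9   10
r[n]    0    4    8   12   16   20   24   28   32   36   40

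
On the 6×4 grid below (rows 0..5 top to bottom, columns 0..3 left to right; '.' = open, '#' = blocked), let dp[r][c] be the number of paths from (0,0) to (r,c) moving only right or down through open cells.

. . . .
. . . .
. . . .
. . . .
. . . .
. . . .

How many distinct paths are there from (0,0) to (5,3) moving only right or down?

56

r\c   0   1   2   3
  0   1   1   1   1
  1   1   2   3   4
  2   1   3   6  10
  3   1   4  10  20
  4   1   5  15  35
  5   1   6  21  56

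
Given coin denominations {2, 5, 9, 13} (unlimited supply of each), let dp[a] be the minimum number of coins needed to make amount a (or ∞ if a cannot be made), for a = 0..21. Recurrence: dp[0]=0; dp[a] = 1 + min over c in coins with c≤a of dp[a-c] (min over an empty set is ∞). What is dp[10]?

 a  0  1  2  3  4  5  6  7  8  9 10 11 12 13 14 15 16 17 18 19 20 21
dp  0  -  1  -  2  1  3  2  4  1  2  2  3  1  2  2  3  3  2  3  3  4
(- denotes ∞ / unreachable)

2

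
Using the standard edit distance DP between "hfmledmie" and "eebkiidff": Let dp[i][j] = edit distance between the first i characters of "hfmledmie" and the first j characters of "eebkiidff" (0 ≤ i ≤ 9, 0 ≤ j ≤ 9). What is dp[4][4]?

   ''  e  e  b  k  i  i  d  f  f
''  0  1  2  3  4  5  6  7  8  9
 h  1  1  2  3  4  5  6  7  8  9
 f  2  2  2  3  4  5  6  7  7  8
 m  3  3  3  3  4  5  6  7  8  8
 l  4  4  4  4  4  5  6  7  8  9
 e  5  4  4  5  5  5  6  7  8  9
 d  6  5  5  5  6  6  6  6  7  8
 m  7  6  6  6  6  7  7  7  7  8
 i  8  7  7  7  7  6  7  8  8  8
 e  9  8  7  8  8  7  7  8  9  9

4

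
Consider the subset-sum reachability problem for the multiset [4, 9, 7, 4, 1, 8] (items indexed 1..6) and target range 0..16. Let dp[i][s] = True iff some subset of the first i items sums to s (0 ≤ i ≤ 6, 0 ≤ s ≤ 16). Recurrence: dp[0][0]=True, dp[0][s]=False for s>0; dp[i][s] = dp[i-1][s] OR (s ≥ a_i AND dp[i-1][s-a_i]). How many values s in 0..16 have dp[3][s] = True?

7

i\s   0   1   2   3   4   5   6   7   8   9  10  11  12  13  14  15  16
  0   T   F   F   F   F   F   F   F   F   F   F   F   F   F   F   F   F
  1   T   F   F   F   T   F   F   F   F   F   F   F   F   F   F   F   F
  2   T   F   F   F   T   F   F   F   F   T   F   F   F   T   F   F   F
  3   T   F   F   F   T   F   F   T   F   T   F   T   F   T   F   F   T
  4   T   F   F   F   T   F   F   T   T   T   F   T   F   T   F   T   T
  5   T   T   F   F   T   T   F   T   T   T   T   T   T   T   T   T   T
  6   T   T   F   F   T   T   F   T   T   T   T   T   T   T   T   T   T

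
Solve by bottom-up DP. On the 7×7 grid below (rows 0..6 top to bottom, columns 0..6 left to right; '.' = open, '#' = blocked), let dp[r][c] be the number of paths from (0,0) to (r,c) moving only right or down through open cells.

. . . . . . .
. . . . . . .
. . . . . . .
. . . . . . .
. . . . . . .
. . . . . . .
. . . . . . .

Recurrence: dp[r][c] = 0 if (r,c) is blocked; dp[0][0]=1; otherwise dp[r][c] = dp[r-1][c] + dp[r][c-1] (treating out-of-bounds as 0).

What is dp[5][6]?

r\c   0   1   2   3   4   5   6
  0   1   1   1   1   1   1   1
  1   1   2   3   4   5   6   7
  2   1   3   6  10  15  21  28
  3   1   4  10  20  35  56  84
  4   1   5  15  35  70 126 210
  5   1   6  21  56 126 252 462
  6   1   7  28  84 210 462 924

462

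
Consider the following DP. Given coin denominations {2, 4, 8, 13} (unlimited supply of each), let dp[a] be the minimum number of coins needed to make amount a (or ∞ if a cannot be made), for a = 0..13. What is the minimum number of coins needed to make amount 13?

 a  0  1  2  3  4  5  6  7  8  9 10 11 12 13
dp  0  -  1  -  1  -  2  -  1  -  2  -  2  1
(- denotes ∞ / unreachable)

1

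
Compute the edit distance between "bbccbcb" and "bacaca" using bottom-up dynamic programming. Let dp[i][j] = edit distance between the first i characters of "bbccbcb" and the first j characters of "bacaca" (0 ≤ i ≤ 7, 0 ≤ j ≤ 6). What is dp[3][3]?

   ''  b  a  c  a  c  a
''  0  1  2  3  4  5  6
 b  1  0  1  2  3  4  5
 b  2  1  1  2  3  4  5
 c  3  2  2  1  2  3  4
 c  4  3  3  2  2  2  3
 b  5  4  4  3  3  3  3
 c  6  5  5  4  4  3  4
 b  7  6  6  5  5  4  4

1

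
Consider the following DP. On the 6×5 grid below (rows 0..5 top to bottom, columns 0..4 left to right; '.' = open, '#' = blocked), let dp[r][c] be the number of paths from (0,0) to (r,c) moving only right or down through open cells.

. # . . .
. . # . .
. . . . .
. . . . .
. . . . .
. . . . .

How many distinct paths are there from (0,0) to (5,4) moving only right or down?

55

r\c   0   1   2   3   4
  0   1   0   0   0   0
  1   1   1   0   0   0
  2   1   2   2   2   2
  3   1   3   5   7   9
  4   1   4   9  16  25
  5   1   5  14  30  55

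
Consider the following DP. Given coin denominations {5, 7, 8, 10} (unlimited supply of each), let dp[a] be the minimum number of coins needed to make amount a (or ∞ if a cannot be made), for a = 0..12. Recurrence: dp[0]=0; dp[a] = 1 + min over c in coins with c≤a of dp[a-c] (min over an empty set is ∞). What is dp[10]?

1

 a  0  1  2  3  4  5  6  7  8  9 10 11 12
dp  0  -  -  -  -  1  -  1  1  -  1  -  2
(- denotes ∞ / unreachable)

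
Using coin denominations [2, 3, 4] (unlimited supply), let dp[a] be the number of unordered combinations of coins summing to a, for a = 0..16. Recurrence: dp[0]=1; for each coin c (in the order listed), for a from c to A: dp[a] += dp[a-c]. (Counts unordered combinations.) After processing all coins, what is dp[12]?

7

after  coin     0     1     2     3     4     5     6     7     8     9    10    11    12    13    14    15    16
          2     1     0     1     0     1     0     1     0     1     0     1     0     1     0     1     0     1
          3     1     0     1     1     1     1     2     1     2     2     2     2     3     2     3     3     3
          4     1     0     1     1     2     1     3     2     4     3     5     4     7     5     8     7    10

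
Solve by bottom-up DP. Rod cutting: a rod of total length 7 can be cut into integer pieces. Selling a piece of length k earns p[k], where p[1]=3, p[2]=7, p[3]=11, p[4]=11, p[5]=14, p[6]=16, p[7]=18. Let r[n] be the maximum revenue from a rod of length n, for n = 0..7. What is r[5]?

   n    0    1    2    3    4    5    6    7
r[n]    0    3    7   11   14   18   22   25

18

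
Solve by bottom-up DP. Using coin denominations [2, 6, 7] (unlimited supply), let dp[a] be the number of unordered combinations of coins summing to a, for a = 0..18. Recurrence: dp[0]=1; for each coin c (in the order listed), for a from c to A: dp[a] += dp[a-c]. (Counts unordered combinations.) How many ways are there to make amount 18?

after  coin     0     1     2     3     4     5     6     7     8     9    10    11    12    13    14    15    16    17    18
          2     1     0     1     0     1     0     1     0     1     0     1     0     1     0     1     0     1     0     1
          6     1     0     1     0     1     0     2     0     2     0     2     0     3     0     3     0     3     0     4
          7     1     0     1     0     1     0     2     1     2     1     2     1     3     2     4     2     4     2     5

5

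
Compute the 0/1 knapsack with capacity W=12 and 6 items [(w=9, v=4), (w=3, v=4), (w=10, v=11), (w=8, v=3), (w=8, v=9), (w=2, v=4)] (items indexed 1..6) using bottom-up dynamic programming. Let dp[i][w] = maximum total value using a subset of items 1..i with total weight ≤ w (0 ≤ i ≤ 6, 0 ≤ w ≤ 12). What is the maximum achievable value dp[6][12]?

i\w   0   1   2   3   4   5   6   7   8   9  10  11  12
  0   0   0   0   0   0   0   0   0   0   0   0   0   0
  1   0   0   0   0   0   0   0   0   0   4   4   4   4
  2   0   0   0   4   4   4   4   4   4   4   4   4   8
  3   0   0   0   4   4   4   4   4   4   4  11  11  11
  4   0   0   0   4   4   4   4   4   4   4  11  11  11
  5   0   0   0   4   4   4   4   4   9   9  11  13  13
  6   0   0   4   4   4   8   8   8   9   9  13  13  15

15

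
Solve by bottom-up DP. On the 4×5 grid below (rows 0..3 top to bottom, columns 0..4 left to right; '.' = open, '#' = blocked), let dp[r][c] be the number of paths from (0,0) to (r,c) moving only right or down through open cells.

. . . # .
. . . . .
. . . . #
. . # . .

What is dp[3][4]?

r\c   0   1   2   3   4
  0   1   1   1   0   0
  1   1   2   3   3   3
  2   1   3   6   9   0
  3   1   4   0   9   9

9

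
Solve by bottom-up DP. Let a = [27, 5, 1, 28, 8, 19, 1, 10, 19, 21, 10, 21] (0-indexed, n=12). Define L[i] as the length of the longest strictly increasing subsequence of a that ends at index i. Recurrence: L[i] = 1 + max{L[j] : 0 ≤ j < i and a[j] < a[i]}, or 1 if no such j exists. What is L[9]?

5

   i    0    1    2    3    4    5    6    7    8    9   10   11
a[i]   27    5    1   28    8   19    1   10   19   21   10   21
L[i]    1    1    1    2    2    3    1    3    4    5    3    5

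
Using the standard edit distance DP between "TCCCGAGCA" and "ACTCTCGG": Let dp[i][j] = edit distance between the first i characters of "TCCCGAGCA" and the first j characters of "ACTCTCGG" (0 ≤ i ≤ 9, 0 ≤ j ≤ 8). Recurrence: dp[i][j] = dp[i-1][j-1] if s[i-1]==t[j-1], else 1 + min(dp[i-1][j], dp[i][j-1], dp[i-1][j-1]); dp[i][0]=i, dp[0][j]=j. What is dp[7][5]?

   ''  A  C  T  C  T  C  G  G
''  0  1  2  3  4  5  6  7  8
 T  1  1  2  2  3  4  5  6  7
 C  2  2  1  2  2  3  4  5  6
 C  3  3  2  2  2  3  3  4  5
 C  4  4  3  3  2  3  3  4  5
 G  5  5  4  4  3  3  4  3  4
 A  6  5  5  5  4  4  4  4  4
 G  7  6  6  6  5  5  5  4  4
 C  8  7  6  7  6  6  5  5  5
 A  9  8  7  7  7  7  6  6  6

5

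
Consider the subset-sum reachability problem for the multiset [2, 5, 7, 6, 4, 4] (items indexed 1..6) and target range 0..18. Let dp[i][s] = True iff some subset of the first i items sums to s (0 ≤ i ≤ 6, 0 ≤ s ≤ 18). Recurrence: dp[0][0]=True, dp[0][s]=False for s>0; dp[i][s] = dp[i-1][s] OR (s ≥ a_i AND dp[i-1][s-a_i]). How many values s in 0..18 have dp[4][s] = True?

13

i\s   0   1   2   3   4   5   6   7   8   9  10  11  12  13  14  15  16  17  18
  0   T   F   F   F   F   F   F   F   F   F   F   F   F   F   F   F   F   F   F
  1   T   F   T   F   F   F   F   F   F   F   F   F   F   F   F   F   F   F   F
  2   T   F   T   F   F   T   F   T   F   F   F   F   F   F   F   F   F   F   F
  3   T   F   T   F   F   T   F   T   F   T   F   F   T   F   T   F   F   F   F
  4   T   F   T   F   F   T   T   T   T   T   F   T   T   T   T   T   F   F   T
  5   T   F   T   F   T   T   T   T   T   T   T   T   T   T   T   T   T   T   T
  6   T   F   T   F   T   T   T   T   T   T   T   T   T   T   T   T   T   T   T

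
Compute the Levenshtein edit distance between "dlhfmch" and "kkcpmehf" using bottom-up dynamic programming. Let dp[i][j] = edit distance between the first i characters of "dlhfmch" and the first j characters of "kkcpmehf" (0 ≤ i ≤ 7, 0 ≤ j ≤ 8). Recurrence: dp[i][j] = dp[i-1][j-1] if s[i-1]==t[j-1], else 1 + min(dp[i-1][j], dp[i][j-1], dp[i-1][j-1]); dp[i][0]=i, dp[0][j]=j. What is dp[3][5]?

   ''  k  k  c  p  m  e  h  f
''  0  1  2  3  4  5  6  7  8
 d  1  1  2  3  4  5  6  7  8
 l  2  2  2  3  4  5  6  7  8
 h  3  3  3  3  4  5  6  6  7
 f  4  4  4  4  4  5  6  7  6
 m  5  5  5  5  5  4  5  6  7
 c  6  6  6  5  6  5  5  6  7
 h  7  7  7  6  6  6  6  5  6

5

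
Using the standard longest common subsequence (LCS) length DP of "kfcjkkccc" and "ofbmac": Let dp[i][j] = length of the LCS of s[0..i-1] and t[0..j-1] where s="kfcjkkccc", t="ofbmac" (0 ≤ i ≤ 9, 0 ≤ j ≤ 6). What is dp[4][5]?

   ''  o  f  b  m  a  c
''  0  0  0  0  0  0  0
 k  0  0  0  0  0  0  0
 f  0  0  1  1  1  1  1
 c  0  0  1  1  1  1  2
 j  0  0  1  1  1  1  2
 k  0  0  1  1  1  1  2
 k  0  0  1  1  1  1  2
 c  0  0  1  1  1  1  2
 c  0  0  1  1  1  1  2
 c  0  0  1  1  1  1  2

1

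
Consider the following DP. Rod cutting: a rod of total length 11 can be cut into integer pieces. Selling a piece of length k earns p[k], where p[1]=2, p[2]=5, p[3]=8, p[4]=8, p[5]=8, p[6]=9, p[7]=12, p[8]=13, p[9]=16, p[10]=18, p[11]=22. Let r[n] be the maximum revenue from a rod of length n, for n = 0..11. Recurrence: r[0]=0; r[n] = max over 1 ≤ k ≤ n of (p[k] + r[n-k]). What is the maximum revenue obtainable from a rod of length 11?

   n    0    1    2    3    4    5    6    7    8    9   10   11
r[n]    0    2    5    8   10   13   16   18   21   24   26   29

29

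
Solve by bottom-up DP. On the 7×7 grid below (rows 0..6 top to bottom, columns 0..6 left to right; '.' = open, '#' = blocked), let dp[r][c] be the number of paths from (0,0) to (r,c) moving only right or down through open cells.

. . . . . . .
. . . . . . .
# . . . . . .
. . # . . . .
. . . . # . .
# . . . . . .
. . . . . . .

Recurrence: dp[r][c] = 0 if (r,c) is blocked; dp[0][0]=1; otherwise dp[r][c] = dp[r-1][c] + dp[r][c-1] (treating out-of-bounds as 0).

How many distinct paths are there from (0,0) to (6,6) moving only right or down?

r\c   0   1   2   3   4   5   6
  0   1   1   1   1   1   1   1
  1   1   2   3   4   5   6   7
  2   0   2   5   9  14  20  27
  3   0   2   0   9  23  43  70
  4   0   2   2  11   0  43 113
  5   0   2   4  15  15  58 171
  6   0   2   6  21  36  94 265

265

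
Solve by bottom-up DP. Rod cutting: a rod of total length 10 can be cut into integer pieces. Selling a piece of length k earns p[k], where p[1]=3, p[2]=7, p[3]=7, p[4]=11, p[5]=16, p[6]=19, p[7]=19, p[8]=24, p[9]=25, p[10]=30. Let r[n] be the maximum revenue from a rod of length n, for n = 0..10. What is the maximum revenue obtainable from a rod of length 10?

35

   n    0    1    2    3    4    5    6    7    8    9   10
r[n]    0    3    7   10   14   17   21   24   28   31   35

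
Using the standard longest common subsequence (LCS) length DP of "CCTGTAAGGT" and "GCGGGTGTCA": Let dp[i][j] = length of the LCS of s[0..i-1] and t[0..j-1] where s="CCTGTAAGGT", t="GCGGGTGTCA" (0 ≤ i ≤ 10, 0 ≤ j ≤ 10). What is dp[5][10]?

   ''  G  C  G  G  G  T  G  T  C  A
''  0  0  0  0  0  0  0  0  0  0  0
 C  0  0  1  1  1  1  1  1  1  1  1
 C  0  0  1  1  1  1  1  1  1  2  2
 T  0  0  1  1  1  1  2  2  2  2  2
 G  0  1  1  2  2  2  2  3  3  3  3
 T  0  1  1  2  2  2  3  3  4  4  4
 A  0  1  1  2  2  2  3  3  4  4  5
 A  0  1  1  2  2  2  3  3  4  4  5
 G  0  1  1  2  3  3  3  4  4  4  5
 G  0  1  1  2  3  4  4  4  4  4  5
 T  0  1  1  2  3  4  5  5  5  5  5

4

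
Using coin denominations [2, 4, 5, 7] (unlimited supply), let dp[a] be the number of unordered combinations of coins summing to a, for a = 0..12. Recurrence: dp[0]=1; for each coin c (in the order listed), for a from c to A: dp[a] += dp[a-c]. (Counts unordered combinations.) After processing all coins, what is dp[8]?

3

after  coin     0     1     2     3     4     5     6     7     8     9    10    11    12
          2     1     0     1     0     1     0     1     0     1     0     1     0     1
          4     1     0     1     0     2     0     2     0     3     0     3     0     4
          5     1     0     1     0     2     1     2     1     3     2     4     2     5
          7     1     0     1     0     2     1     2     2     3     3     4     4     6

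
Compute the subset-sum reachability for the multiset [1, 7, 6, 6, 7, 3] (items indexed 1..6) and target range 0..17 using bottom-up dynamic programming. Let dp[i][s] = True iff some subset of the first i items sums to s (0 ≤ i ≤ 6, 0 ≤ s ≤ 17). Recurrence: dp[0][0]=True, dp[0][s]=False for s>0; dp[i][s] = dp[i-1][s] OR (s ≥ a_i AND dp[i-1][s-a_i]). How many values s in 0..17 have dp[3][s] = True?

i\s   0   1   2   3   4   5   6   7   8   9  10  11  12  13  14  15  16  17
  0   T   F   F   F   F   F   F   F   F   F   F   F   F   F   F   F   F   F
  1   T   T   F   F   F   F   F   F   F   F   F   F   F   F   F   F   F   F
  2   T   T   F   F   F   F   F   T   T   F   F   F   F   F   F   F   F   F
  3   T   T   F   F   F   F   T   T   T   F   F   F   F   T   T   F   F   F
  4   T   T   F   F   F   F   T   T   T   F   F   F   T   T   T   F   F   F
  5   T   T   F   F   F   F   T   T   T   F   F   F   T   T   T   T   F   F
  6   T   T   F   T   T   F   T   T   T   T   T   T   T   T   T   T   T   T

7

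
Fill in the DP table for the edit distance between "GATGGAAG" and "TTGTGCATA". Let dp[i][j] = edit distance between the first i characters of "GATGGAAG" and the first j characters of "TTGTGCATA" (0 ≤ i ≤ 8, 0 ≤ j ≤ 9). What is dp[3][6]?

5

   ''  T  T  G  T  G  C  A  T  A
''  0  1  2  3  4  5  6  7  8  9
 G  1  1  2  2  3  4  5  6  7  8
 A  2  2  2  3  3  4  5  5  6  7
 T  3  2  2  3  3  4  5  6  5  6
 G  4  3  3  2  3  3  4  5  6  6
 G  5  4  4  3  3  3  4  5  6  7
 A  6  5  5  4  4  4  4  4  5  6
 A  7  6  6  5  5  5  5  4  5  5
 G  8  7  7  6  6  5  6  5  5  6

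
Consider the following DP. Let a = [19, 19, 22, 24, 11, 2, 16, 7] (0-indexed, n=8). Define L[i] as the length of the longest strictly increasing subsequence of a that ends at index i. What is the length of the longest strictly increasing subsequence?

   i    0    1    2    3    4    5    6    7
a[i]   19   19   22   24   11    2   16    7
L[i]    1    1    2    3    1    1    2    2

3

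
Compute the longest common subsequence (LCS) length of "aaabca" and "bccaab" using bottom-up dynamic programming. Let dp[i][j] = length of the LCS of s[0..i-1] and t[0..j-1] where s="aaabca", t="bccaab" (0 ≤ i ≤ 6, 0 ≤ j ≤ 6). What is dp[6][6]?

3

   ''  b  c  c  a  a  b
''  0  0  0  0  0  0  0
 a  0  0  0  0  1  1  1
 a  0  0  0  0  1  2  2
 a  0  0  0  0  1  2  2
 b  0  1  1  1  1  2  3
 c  0  1  2  2  2  2  3
 a  0  1  2  2  3  3  3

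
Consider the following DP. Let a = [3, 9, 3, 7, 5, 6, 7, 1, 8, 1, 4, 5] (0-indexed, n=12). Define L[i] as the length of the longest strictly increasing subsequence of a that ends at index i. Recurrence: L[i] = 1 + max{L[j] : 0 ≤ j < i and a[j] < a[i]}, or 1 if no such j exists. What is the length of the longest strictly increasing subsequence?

   i    0    1    2    3    4    5    6    7    8    9   10   11
a[i]    3    9    3    7    5    6    7    1    8    1    4    5
L[i]    1    2    1    2    2    3    4    1    5    1    2    3

5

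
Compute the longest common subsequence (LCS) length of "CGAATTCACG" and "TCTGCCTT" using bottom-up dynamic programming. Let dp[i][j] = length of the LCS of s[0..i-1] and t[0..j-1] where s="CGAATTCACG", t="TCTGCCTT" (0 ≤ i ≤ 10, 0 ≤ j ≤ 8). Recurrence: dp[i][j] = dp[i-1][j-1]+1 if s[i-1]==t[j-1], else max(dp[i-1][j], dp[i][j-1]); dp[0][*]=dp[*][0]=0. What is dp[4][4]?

   ''  T  C  T  G  C  C  T  T
''  0  0  0  0  0  0  0  0  0
 C  0  0  1  1  1  1  1  1  1
 G  0  0  1  1  2  2  2  2  2
 A  0  0  1  1  2  2  2  2  2
 A  0  0  1  1  2  2  2  2  2
 T  0  1  1  2  2  2  2  3  3
 T  0  1  1  2  2  2  2  3  4
 C  0  1  2  2  2  3  3  3  4
 A  0  1  2  2  2  3  3  3  4
 C  0  1  2  2  2  3  4  4  4
 G  0  1  2  2  3  3  4  4  4

2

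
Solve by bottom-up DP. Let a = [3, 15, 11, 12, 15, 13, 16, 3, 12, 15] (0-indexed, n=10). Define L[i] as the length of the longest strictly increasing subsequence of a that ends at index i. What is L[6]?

5

   i    0    1    2    3    4    5    6    7    8    9
a[i]    3   15   11   12   15   13   16    3   12   15
L[i]    1    2    2    3    4    4    5    1    3    5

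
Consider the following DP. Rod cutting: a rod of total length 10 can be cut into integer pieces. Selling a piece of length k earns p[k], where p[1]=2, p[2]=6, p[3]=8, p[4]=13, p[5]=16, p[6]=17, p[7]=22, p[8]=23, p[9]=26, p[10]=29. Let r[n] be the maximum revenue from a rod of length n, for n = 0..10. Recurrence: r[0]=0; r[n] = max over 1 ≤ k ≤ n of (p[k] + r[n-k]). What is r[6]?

   n    0    1    2    3    4    5    6    7    8    9   10
r[n]    0    2    6    8   13   16   19   22   26   29   32

19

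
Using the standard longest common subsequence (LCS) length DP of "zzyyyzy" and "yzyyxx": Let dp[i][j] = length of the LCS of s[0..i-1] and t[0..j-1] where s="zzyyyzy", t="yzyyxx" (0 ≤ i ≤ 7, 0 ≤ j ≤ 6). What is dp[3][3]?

   ''  y  z  y  y  x  x
''  0  0  0  0  0  0  0
 z  0  0  1  1  1  1  1
 z  0  0  1  1  1  1  1
 y  0  1  1  2  2  2  2
 y  0  1  1  2  3  3  3
 y  0  1  1  2  3  3  3
 z  0  1  2  2  3  3  3
 y  0  1  2  3  3  3  3

2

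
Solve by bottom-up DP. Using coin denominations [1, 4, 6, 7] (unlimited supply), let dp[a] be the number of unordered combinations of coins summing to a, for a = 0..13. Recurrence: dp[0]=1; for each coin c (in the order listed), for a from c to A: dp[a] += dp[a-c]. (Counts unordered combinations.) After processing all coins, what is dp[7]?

after  coin     0     1     2     3     4     5     6     7     8     9    10    11    12    13
          1     1     1     1     1     1     1     1     1     1     1     1     1     1     1
          4     1     1     1     1     2     2     2     2     3     3     3     3     4     4
          6     1     1     1     1     2     2     3     3     4     4     5     5     7     7
          7     1     1     1     1     2     2     3     4     5     5     6     7     9    10

4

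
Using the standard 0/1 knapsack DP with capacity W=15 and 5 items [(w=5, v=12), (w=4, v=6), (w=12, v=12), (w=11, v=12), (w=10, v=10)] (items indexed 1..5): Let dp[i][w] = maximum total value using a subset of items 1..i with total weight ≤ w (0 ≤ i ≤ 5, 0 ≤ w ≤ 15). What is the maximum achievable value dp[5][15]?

i\w   0   1   2   3   4   5   6   7   8   9  10  11  12  13  14  15
  0   0   0   0   0   0   0   0   0   0   0   0   0   0   0   0   0
  1   0   0   0   0   0  12  12  12  12  12  12  12  12  12  12  12
  2   0   0   0   0   6  12  12  12  12  18  18  18  18  18  18  18
  3   0   0   0   0   6  12  12  12  12  18  18  18  18  18  18  18
  4   0   0   0   0   6  12  12  12  12  18  18  18  18  18  18  18
  5   0   0   0   0   6  12  12  12  12  18  18  18  18  18  18  22

22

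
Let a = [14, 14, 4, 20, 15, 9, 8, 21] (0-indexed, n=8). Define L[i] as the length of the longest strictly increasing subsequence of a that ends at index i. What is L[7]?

   i    0    1    2    3    4    5    6    7
a[i]   14   14    4   20   15    9    8   21
L[i]    1    1    1    2    2    2    2    3

3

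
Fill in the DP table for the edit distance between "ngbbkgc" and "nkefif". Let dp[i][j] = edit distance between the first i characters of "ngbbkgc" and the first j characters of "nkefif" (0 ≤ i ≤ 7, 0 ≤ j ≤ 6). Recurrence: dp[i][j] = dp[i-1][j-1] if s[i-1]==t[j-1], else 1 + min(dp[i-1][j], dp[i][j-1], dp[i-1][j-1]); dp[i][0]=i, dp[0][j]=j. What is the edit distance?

6

   ''  n  k  e  f  i  f
''  0  1  2  3  4  5  6
 n  1  0  1  2  3  4  5
 g  2  1  1  2  3  4  5
 b  3  2  2  2  3  4  5
 b  4  3  3  3  3  4  5
 k  5  4  3  4  4  4  5
 g  6  5  4  4  5  5  5
 c  7  6  5  5  5  6  6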